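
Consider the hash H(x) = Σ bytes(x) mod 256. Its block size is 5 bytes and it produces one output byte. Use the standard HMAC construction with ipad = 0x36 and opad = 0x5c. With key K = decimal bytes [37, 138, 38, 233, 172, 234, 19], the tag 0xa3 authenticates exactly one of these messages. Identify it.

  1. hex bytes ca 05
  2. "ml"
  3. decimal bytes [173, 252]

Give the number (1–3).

1

Key decimal bytes [37, 138, 38, 233, 172, 234, 19] = 25 8a 26 e9 ac ea 13 is 7 bytes > B = 5, so hash it first: H(key) = 67, then zero-pad to 5 bytes: K' = 67 00 00 00 00.
K' ⊕ ipad = 51 36 36 36 36; K' ⊕ opad = 3b 5c 5c 5c 5c.
m1: inner = H(51 36 36 36 36 ca 05) = f8; tag = H(3b 5c 5c 5c 5c f8) = a3 ← matches
m2: inner = H(51 36 36 36 36 6d 6c) = 02; tag = H(3b 5c 5c 5c 5c 02) = ad
m3: inner = H(51 36 36 36 36 ad fc) = d2; tag = H(3b 5c 5c 5c 5c d2) = 7d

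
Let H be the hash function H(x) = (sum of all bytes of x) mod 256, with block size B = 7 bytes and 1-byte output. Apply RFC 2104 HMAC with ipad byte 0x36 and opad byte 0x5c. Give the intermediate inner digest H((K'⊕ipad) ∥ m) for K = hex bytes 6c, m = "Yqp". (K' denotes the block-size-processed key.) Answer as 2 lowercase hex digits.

Key hex bytes 6c is 1 byte ≤ B = 7; zero-pad to 7 bytes: K' = 6c 00 00 00 00 00 00.
K' ⊕ ipad = 5a 36 36 36 36 36 36.
Inner input = 5a 36 36 36 36 36 36 ∥ 59 71 70.
Inner hash: sum = 90+54+54+54+54+54+54+89+113+112 = 728; mod 256 = 216 → d8.

d8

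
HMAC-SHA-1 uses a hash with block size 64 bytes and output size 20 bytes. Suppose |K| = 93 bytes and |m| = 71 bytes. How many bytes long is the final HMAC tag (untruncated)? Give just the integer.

The tag is one SHA-1 digest: 20 bytes.

20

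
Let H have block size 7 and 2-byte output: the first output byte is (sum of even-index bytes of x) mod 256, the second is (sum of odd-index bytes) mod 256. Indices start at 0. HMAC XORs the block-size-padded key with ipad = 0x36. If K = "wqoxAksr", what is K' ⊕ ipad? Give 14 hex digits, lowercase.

Key "wqoxAksr" = 77 71 6f 78 41 6b 73 72 is 8 bytes > B = 7, so hash it first: H(key) = 9a c6, then zero-pad to 7 bytes: K' = 9a c6 00 00 00 00 00.
XOR each byte with 0x36: 9a⊕36=ac, c6⊕36=f0, 00⊕36=36, 00⊕36=36, 00⊕36=36, 00⊕36=36, 00⊕36=36.

acf03636363636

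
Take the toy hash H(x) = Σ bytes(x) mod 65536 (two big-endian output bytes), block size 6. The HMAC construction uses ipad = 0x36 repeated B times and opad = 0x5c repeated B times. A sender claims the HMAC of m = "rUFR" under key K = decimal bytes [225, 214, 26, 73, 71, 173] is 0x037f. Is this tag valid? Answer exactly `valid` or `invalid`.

valid

Key decimal bytes [225, 214, 26, 73, 71, 173] = e1 d6 1a 49 47 ad is exactly B = 6 bytes: K' = e1 d6 1a 49 47 ad.
K' ⊕ ipad = d7 e0 2c 7f 71 9b; K' ⊕ opad = bd 8a 46 15 1b f1.
Inner hash: sum = 215+224+44+127+113+155+114+85+70+82 = 1229 → 04 cd.
Outer hash (recomputed tag): sum = 189+138+70+21+27+241+4+205 = 895 → 03 7f.
Recomputed tag = 037f; claimed = 037f → match.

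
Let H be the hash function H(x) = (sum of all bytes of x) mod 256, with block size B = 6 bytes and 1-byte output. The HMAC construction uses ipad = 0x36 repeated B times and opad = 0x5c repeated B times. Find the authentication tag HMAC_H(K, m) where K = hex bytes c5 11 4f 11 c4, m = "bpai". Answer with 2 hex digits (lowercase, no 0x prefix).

b8

Key hex bytes c5 11 4f 11 c4 is 5 bytes ≤ B = 6; zero-pad to 6 bytes: K' = c5 11 4f 11 c4 00.
K' ⊕ ipad = f3 27 79 27 f2 36.  K' ⊕ opad = 99 4d 13 4d 98 5c.
Inner input = (K'⊕ipad) ∥ m = f3 27 79 27 f2 36 ∥ 62 70 61 69.
Inner hash: sum = 243+39+121+39+242+54+98+112+97+105 = 1150; mod 256 = 126 → 7e.
Outer input = (K'⊕opad) ∥ inner = 99 4d 13 4d 98 5c ∥ 7e.
Outer hash (tag): sum = 153+77+19+77+152+92+126 = 696; mod 256 = 184 → b8.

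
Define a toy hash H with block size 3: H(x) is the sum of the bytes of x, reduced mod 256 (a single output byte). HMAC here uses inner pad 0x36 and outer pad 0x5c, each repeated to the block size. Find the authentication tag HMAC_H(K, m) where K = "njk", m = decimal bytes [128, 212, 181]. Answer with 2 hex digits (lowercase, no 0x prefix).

b9

Key "njk" = 6e 6a 6b is exactly B = 3 bytes: K' = 6e 6a 6b.
K' ⊕ ipad = 58 5c 5d.  K' ⊕ opad = 32 36 37.
Inner input = (K'⊕ipad) ∥ m = 58 5c 5d ∥ 80 d4 b5.
Inner hash: sum = 88+92+93+128+212+181 = 794; mod 256 = 26 → 1a.
Outer input = (K'⊕opad) ∥ inner = 32 36 37 ∥ 1a.
Outer hash (tag): sum = 50+54+55+26 = 185 → b9.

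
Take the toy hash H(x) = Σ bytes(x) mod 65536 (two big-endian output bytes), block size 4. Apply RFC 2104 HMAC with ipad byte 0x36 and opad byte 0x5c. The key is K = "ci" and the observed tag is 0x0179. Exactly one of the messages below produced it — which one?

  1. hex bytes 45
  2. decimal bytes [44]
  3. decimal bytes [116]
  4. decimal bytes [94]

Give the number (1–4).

2

Key "ci" = 63 69 is 2 bytes ≤ B = 4; zero-pad to 4 bytes: K' = 63 69 00 00.
K' ⊕ ipad = 55 5f 36 36; K' ⊕ opad = 3f 35 5c 5c.
m1: inner = H(55 5f 36 36 45) = 01 65; tag = H(3f 35 5c 5c 01 65) = 0192
m2: inner = H(55 5f 36 36 2c) = 01 4c; tag = H(3f 35 5c 5c 01 4c) = 0179 ← matches
m3: inner = H(55 5f 36 36 74) = 01 94; tag = H(3f 35 5c 5c 01 94) = 01c1
m4: inner = H(55 5f 36 36 5e) = 01 7e; tag = H(3f 35 5c 5c 01 7e) = 01ab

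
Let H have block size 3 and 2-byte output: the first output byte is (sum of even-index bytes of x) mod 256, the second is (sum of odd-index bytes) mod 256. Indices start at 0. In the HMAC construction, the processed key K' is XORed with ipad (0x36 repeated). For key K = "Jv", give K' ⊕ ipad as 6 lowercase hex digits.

Key "Jv" = 4a 76 is 2 bytes ≤ B = 3; zero-pad to 3 bytes: K' = 4a 76 00.
XOR each byte with 0x36: 4a⊕36=7c, 76⊕36=40, 00⊕36=36.

7c4036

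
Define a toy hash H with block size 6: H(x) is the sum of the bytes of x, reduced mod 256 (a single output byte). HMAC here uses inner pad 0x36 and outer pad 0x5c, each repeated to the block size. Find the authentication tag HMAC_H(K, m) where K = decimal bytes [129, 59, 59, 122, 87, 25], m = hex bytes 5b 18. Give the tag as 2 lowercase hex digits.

41

Key decimal bytes [129, 59, 59, 122, 87, 25] = 81 3b 3b 7a 57 19 is exactly B = 6 bytes: K' = 81 3b 3b 7a 57 19.
K' ⊕ ipad = b7 0d 0d 4c 61 2f.  K' ⊕ opad = dd 67 67 26 0b 45.
Inner input = (K'⊕ipad) ∥ m = b7 0d 0d 4c 61 2f ∥ 5b 18.
Inner hash: sum = 183+13+13+76+97+47+91+24 = 544; mod 256 = 32 → 20.
Outer input = (K'⊕opad) ∥ inner = dd 67 67 26 0b 45 ∥ 20.
Outer hash (tag): sum = 221+103+103+38+11+69+32 = 577; mod 256 = 65 → 41.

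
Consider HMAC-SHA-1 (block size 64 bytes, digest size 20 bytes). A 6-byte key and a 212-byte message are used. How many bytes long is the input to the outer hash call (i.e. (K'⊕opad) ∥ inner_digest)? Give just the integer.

Key is 6 ≤ 64 bytes, zero-padded: |K'| = 64.
Outer input = (K'⊕opad) ∥ H(inner) → 64 + 20 = 84 bytes.

84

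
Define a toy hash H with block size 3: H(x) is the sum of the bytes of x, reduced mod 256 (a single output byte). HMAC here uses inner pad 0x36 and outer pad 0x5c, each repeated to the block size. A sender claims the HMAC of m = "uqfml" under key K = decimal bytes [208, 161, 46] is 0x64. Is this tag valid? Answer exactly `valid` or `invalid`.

invalid

Key decimal bytes [208, 161, 46] = d0 a1 2e is exactly B = 3 bytes: K' = d0 a1 2e.
K' ⊕ ipad = e6 97 18; K' ⊕ opad = 8c fd 72.
Inner hash: sum = 230+151+24+117+113+102+109+108 = 954; mod 256 = 186 → ba.
Outer hash (recomputed tag): sum = 140+253+114+186 = 693; mod 256 = 181 → b5.
Recomputed tag = b5; claimed = 64 → mismatch.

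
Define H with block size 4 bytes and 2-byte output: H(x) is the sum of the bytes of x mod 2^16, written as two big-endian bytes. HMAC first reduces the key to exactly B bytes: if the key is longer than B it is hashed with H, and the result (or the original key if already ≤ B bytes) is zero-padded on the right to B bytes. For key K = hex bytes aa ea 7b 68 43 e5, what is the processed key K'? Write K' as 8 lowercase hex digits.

|K| = 6 > B = 4, so first hash the key.
H(K): sum = 170+234+123+104+67+229 = 927 → 03 9f.
Zero-pad H(K) = 03 9f to 4 bytes: K' = 03 9f 00 00.

039f0000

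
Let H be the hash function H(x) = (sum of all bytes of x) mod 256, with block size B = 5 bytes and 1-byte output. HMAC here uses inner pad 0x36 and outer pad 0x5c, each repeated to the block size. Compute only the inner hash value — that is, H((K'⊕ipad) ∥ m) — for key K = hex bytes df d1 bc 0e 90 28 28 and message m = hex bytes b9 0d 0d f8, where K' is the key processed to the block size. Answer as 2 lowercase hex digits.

0f

Key hex bytes df d1 bc 0e 90 28 28 is 7 bytes > B = 5, so hash it first: H(key) = 5a, then zero-pad to 5 bytes: K' = 5a 00 00 00 00.
K' ⊕ ipad = 6c 36 36 36 36.
Inner input = 6c 36 36 36 36 ∥ b9 0d 0d f8.
Inner hash: sum = 108+54+54+54+54+185+13+13+248 = 783; mod 256 = 15 → 0f.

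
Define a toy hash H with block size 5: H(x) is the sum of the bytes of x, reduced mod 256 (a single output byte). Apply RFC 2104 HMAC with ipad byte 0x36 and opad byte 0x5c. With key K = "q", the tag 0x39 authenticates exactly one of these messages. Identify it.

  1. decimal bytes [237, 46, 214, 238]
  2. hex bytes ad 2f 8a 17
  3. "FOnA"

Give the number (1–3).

Key "q" = 71 is 1 byte ≤ B = 5; zero-pad to 5 bytes: K' = 71 00 00 00 00.
K' ⊕ ipad = 47 36 36 36 36; K' ⊕ opad = 2d 5c 5c 5c 5c.
m1: inner = H(47 36 36 36 36 ed 2e d6 ee) = fe; tag = H(2d 5c 5c 5c 5c fe) = 9b
m2: inner = H(47 36 36 36 36 ad 2f 8a 17) = 9c; tag = H(2d 5c 5c 5c 5c 9c) = 39 ← matches
m3: inner = H(47 36 36 36 36 46 4f 6e 41) = 63; tag = H(2d 5c 5c 5c 5c 63) = 00

2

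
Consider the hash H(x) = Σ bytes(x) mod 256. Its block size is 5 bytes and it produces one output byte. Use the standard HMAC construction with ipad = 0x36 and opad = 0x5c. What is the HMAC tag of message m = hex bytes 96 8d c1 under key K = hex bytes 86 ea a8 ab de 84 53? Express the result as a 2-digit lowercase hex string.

Key hex bytes 86 ea a8 ab de 84 53 is 7 bytes > B = 5, so hash it first: H(key) = 78, then zero-pad to 5 bytes: K' = 78 00 00 00 00.
K' ⊕ ipad = 4e 36 36 36 36.  K' ⊕ opad = 24 5c 5c 5c 5c.
Inner input = (K'⊕ipad) ∥ m = 4e 36 36 36 36 ∥ 96 8d c1.
Inner hash: sum = 78+54+54+54+54+150+141+193 = 778; mod 256 = 10 → 0a.
Outer input = (K'⊕opad) ∥ inner = 24 5c 5c 5c 5c ∥ 0a.
Outer hash (tag): sum = 36+92+92+92+92+10 = 414; mod 256 = 158 → 9e.

9e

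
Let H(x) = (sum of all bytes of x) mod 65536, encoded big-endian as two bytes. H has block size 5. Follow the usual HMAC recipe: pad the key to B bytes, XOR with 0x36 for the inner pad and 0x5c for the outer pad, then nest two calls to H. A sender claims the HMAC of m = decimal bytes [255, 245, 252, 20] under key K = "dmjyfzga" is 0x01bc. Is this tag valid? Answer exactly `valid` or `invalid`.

Key "dmjyfzga" = 64 6d 6a 79 66 7a 67 61 is 8 bytes > B = 5, so hash it first: H(key) = 03 5c, then zero-pad to 5 bytes: K' = 03 5c 00 00 00.
K' ⊕ ipad = 35 6a 36 36 36; K' ⊕ opad = 5f 00 5c 5c 5c.
Inner hash: sum = 53+106+54+54+54+255+245+252+20 = 1093 → 04 45.
Outer hash (recomputed tag): sum = 95+0+92+92+92+4+69 = 444 → 01 bc.
Recomputed tag = 01bc; claimed = 01bc → match.

valid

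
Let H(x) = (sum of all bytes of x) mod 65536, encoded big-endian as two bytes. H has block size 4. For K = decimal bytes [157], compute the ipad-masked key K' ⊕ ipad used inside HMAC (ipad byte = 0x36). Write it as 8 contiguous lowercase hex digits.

Key decimal bytes [157] = 9d is 1 byte ≤ B = 4; zero-pad to 4 bytes: K' = 9d 00 00 00.
XOR each byte with 0x36: 9d⊕36=ab, 00⊕36=36, 00⊕36=36, 00⊕36=36.

ab363636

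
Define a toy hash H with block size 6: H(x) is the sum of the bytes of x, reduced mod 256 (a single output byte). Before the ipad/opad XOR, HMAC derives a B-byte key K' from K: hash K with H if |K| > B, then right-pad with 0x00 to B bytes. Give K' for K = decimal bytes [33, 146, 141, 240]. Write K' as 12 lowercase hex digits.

Key decimal bytes [33, 146, 141, 240] = 21 92 8d f0 is 4 bytes ≤ B = 6; zero-pad to 6 bytes: K' = 21 92 8d f0 00 00.

21928df00000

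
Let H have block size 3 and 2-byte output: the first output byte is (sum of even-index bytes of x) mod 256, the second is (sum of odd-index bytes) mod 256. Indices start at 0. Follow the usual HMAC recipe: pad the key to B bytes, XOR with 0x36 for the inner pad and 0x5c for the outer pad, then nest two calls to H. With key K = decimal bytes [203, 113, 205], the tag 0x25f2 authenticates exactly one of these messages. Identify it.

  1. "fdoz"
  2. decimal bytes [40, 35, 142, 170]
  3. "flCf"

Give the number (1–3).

Key decimal bytes [203, 113, 205] = cb 71 cd is exactly B = 3 bytes: K' = cb 71 cd.
K' ⊕ ipad = fd 47 fb; K' ⊕ opad = 97 2d 91.
m1: inner = H(fd 47 fb 66 64 6f 7a) = d6 1c; tag = H(97 2d 91 d6 1c) = 4403
m2: inner = H(fd 47 fb 28 23 8e aa) = c5 fd; tag = H(97 2d 91 c5 fd) = 25f2 ← matches
m3: inner = H(fd 47 fb 66 6c 43 66) = ca f0; tag = H(97 2d 91 ca f0) = 18f7

2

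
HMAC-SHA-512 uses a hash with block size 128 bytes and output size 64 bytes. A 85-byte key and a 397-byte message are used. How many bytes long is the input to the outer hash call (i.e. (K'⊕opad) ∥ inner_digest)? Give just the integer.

Key is 85 ≤ 128 bytes, zero-padded: |K'| = 128.
Outer input = (K'⊕opad) ∥ H(inner) → 128 + 64 = 192 bytes.

192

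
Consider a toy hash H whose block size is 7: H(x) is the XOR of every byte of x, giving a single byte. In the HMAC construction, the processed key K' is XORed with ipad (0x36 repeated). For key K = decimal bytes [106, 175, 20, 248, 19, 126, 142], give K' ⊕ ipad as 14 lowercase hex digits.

Key decimal bytes [106, 175, 20, 248, 19, 126, 142] = 6a af 14 f8 13 7e 8e is exactly B = 7 bytes: K' = 6a af 14 f8 13 7e 8e.
XOR each byte with 0x36: 6a⊕36=5c, af⊕36=99, 14⊕36=22, f8⊕36=ce, 13⊕36=25, 7e⊕36=48, 8e⊕36=b8.

5c9922ce2548b8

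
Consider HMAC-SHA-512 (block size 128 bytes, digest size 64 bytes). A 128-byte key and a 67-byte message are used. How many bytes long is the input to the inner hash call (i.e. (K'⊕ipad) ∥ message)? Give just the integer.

Key is 128 ≤ 128 bytes, zero-padded: |K'| = 128.
Inner input = (K'⊕ipad) ∥ m → 128 + 67 = 195 bytes.

195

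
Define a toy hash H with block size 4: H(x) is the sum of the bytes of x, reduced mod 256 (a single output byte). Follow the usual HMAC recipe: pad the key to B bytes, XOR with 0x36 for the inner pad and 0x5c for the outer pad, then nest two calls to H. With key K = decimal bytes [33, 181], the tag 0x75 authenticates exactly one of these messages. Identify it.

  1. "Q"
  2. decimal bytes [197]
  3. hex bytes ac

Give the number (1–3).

Key decimal bytes [33, 181] = 21 b5 is 2 bytes ≤ B = 4; zero-pad to 4 bytes: K' = 21 b5 00 00.
K' ⊕ ipad = 17 83 36 36; K' ⊕ opad = 7d e9 5c 5c.
m1: inner = H(17 83 36 36 51) = 57; tag = H(7d e9 5c 5c 57) = 75 ← matches
m2: inner = H(17 83 36 36 c5) = cb; tag = H(7d e9 5c 5c cb) = e9
m3: inner = H(17 83 36 36 ac) = b2; tag = H(7d e9 5c 5c b2) = d0

1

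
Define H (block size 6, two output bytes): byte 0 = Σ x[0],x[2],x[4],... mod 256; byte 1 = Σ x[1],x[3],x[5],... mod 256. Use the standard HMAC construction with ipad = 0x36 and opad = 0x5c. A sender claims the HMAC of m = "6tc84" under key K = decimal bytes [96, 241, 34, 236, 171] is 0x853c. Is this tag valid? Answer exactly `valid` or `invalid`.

Key decimal bytes [96, 241, 34, 236, 171] = 60 f1 22 ec ab is 5 bytes ≤ B = 6; zero-pad to 6 bytes: K' = 60 f1 22 ec ab 00.
K' ⊕ ipad = 56 c7 14 da 9d 36; K' ⊕ opad = 3c ad 7e b0 f7 5c.
Inner hash: even-index sum = 468 mod 256 = 212; odd-index sum = 643 mod 256 = 131 → d4 83.
Outer hash (recomputed tag): even-index sum = 645 mod 256 = 133; odd-index sum = 572 mod 256 = 60 → 85 3c.
Recomputed tag = 853c; claimed = 853c → match.

valid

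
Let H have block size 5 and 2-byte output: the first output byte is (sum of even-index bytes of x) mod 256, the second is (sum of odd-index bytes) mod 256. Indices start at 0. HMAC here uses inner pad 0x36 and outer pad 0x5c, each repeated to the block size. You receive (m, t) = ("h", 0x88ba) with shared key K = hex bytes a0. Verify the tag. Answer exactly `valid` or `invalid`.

Key hex bytes a0 is 1 byte ≤ B = 5; zero-pad to 5 bytes: K' = a0 00 00 00 00.
K' ⊕ ipad = 96 36 36 36 36; K' ⊕ opad = fc 5c 5c 5c 5c.
Inner hash: even-index sum = 258 mod 256 = 2; odd-index sum = 212 mod 256 = 212 → 02 d4.
Outer hash (recomputed tag): even-index sum = 648 mod 256 = 136; odd-index sum = 186 mod 256 = 186 → 88 ba.
Recomputed tag = 88ba; claimed = 88ba → match.

valid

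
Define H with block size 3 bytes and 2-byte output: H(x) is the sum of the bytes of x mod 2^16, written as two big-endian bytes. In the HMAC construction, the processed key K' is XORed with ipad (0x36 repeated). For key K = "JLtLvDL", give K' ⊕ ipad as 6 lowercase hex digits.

346a36

Key "JLtLvDL" = 4a 4c 74 4c 76 44 4c is 7 bytes > B = 3, so hash it first: H(key) = 02 5c, then zero-pad to 3 bytes: K' = 02 5c 00.
XOR each byte with 0x36: 02⊕36=34, 5c⊕36=6a, 00⊕36=36.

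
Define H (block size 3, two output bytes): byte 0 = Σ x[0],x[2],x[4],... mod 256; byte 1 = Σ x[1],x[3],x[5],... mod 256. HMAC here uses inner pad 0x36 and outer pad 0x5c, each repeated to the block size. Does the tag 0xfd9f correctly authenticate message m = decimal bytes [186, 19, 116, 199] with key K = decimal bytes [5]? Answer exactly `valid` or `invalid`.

Key decimal bytes [5] = 05 is 1 byte ≤ B = 3; zero-pad to 3 bytes: K' = 05 00 00.
K' ⊕ ipad = 33 36 36; K' ⊕ opad = 59 5c 5c.
Inner hash: even-index sum = 323 mod 256 = 67; odd-index sum = 356 mod 256 = 100 → 43 64.
Outer hash (recomputed tag): even-index sum = 281 mod 256 = 25; odd-index sum = 159 mod 256 = 159 → 19 9f.
Recomputed tag = 199f; claimed = fd9f → mismatch.

invalid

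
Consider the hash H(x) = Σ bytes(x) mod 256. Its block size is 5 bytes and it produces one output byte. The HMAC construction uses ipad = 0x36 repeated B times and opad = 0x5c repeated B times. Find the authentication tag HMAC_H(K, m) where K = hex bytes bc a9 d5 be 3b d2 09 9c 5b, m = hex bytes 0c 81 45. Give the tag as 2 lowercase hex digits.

Key hex bytes bc a9 d5 be 3b d2 09 9c 5b is 9 bytes > B = 5, so hash it first: H(key) = 05, then zero-pad to 5 bytes: K' = 05 00 00 00 00.
K' ⊕ ipad = 33 36 36 36 36.  K' ⊕ opad = 59 5c 5c 5c 5c.
Inner input = (K'⊕ipad) ∥ m = 33 36 36 36 36 ∥ 0c 81 45.
Inner hash: sum = 51+54+54+54+54+12+129+69 = 477; mod 256 = 221 → dd.
Outer input = (K'⊕opad) ∥ inner = 59 5c 5c 5c 5c ∥ dd.
Outer hash (tag): sum = 89+92+92+92+92+221 = 678; mod 256 = 166 → a6.

a6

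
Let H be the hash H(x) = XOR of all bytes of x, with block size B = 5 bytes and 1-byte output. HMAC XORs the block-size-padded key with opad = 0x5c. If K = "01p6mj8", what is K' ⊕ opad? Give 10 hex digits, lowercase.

245c5c5c5c

Key "01p6mj8" = 30 31 70 36 6d 6a 38 is 7 bytes > B = 5, so hash it first: H(key) = 78, then zero-pad to 5 bytes: K' = 78 00 00 00 00.
XOR each byte with 0x5c: 78⊕5c=24, 00⊕5c=5c, 00⊕5c=5c, 00⊕5c=5c, 00⊕5c=5c.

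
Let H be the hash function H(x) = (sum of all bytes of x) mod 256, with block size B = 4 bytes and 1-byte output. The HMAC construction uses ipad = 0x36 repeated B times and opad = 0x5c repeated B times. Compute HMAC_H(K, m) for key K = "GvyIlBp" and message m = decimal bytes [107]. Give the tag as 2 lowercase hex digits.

8d

Key "GvyIlBp" = 47 76 79 49 6c 42 70 is 7 bytes > B = 4, so hash it first: H(key) = 9d, then zero-pad to 4 bytes: K' = 9d 00 00 00.
K' ⊕ ipad = ab 36 36 36.  K' ⊕ opad = c1 5c 5c 5c.
Inner input = (K'⊕ipad) ∥ m = ab 36 36 36 ∥ 6b.
Inner hash: sum = 171+54+54+54+107 = 440; mod 256 = 184 → b8.
Outer input = (K'⊕opad) ∥ inner = c1 5c 5c 5c ∥ b8.
Outer hash (tag): sum = 193+92+92+92+184 = 653; mod 256 = 141 → 8d.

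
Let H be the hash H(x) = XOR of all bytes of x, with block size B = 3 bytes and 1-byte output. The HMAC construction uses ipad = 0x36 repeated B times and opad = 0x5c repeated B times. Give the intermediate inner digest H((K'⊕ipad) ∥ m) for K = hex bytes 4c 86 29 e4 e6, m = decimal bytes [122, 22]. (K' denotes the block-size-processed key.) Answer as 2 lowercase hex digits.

bb

Key hex bytes 4c 86 29 e4 e6 is 5 bytes > B = 3, so hash it first: H(key) = e1, then zero-pad to 3 bytes: K' = e1 00 00.
K' ⊕ ipad = d7 36 36.
Inner input = d7 36 36 ∥ 7a 16.
Inner hash: XOR d7⊕36⊕36⊕7a⊕16 = bb.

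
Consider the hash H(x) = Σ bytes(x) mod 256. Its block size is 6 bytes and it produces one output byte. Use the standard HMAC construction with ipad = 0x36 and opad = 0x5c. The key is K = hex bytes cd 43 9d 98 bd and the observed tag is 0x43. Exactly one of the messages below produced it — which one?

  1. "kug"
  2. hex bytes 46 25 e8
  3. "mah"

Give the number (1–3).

Key hex bytes cd 43 9d 98 bd is 5 bytes ≤ B = 6; zero-pad to 6 bytes: K' = cd 43 9d 98 bd 00.
K' ⊕ ipad = fb 75 ab ae 8b 36; K' ⊕ opad = 91 1f c1 c4 e1 5c.
m1: inner = H(fb 75 ab ae 8b 36 6b 75 67) = d1; tag = H(91 1f c1 c4 e1 5c d1) = 43 ← matches
m2: inner = H(fb 75 ab ae 8b 36 46 25 e8) = dd; tag = H(91 1f c1 c4 e1 5c dd) = 4f
m3: inner = H(fb 75 ab ae 8b 36 6d 61 68) = c0; tag = H(91 1f c1 c4 e1 5c c0) = 32

1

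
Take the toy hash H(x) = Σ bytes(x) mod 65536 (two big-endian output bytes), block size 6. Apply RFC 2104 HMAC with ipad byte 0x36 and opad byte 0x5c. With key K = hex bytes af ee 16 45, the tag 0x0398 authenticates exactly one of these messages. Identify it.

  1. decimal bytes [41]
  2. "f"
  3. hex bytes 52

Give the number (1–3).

Key hex bytes af ee 16 45 is 4 bytes ≤ B = 6; zero-pad to 6 bytes: K' = af ee 16 45 00 00.
K' ⊕ ipad = 99 d8 20 73 36 36; K' ⊕ opad = f3 b2 4a 19 5c 5c.
m1: inner = H(99 d8 20 73 36 36 29) = 02 99; tag = H(f3 b2 4a 19 5c 5c 02 99) = 035b
m2: inner = H(99 d8 20 73 36 36 66) = 02 d6; tag = H(f3 b2 4a 19 5c 5c 02 d6) = 0398 ← matches
m3: inner = H(99 d8 20 73 36 36 52) = 02 c2; tag = H(f3 b2 4a 19 5c 5c 02 c2) = 0384

2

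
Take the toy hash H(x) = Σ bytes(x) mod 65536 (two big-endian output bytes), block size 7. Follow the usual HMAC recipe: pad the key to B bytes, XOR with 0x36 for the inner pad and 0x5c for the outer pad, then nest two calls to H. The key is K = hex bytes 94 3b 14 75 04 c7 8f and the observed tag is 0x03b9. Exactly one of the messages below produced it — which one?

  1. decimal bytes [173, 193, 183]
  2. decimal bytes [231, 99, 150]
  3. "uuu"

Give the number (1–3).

3

Key hex bytes 94 3b 14 75 04 c7 8f is exactly B = 7 bytes: K' = 94 3b 14 75 04 c7 8f.
K' ⊕ ipad = a2 0d 22 43 32 f1 b9; K' ⊕ opad = c8 67 48 29 58 9b d3.
m1: inner = H(a2 0d 22 43 32 f1 b9 ad c1 b7) = 05 15; tag = H(c8 67 48 29 58 9b d3 05 15) = 0380
m2: inner = H(a2 0d 22 43 32 f1 b9 e7 63 96) = 04 d0; tag = H(c8 67 48 29 58 9b d3 04 d0) = 043a
m3: inner = H(a2 0d 22 43 32 f1 b9 75 75 75) = 04 4f; tag = H(c8 67 48 29 58 9b d3 04 4f) = 03b9 ← matches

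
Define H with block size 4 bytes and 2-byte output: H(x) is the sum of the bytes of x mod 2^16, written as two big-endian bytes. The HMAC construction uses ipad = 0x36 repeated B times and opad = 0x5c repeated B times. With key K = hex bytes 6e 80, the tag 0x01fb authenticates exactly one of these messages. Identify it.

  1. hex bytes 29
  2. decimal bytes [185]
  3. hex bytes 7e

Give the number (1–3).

2

Key hex bytes 6e 80 is 2 bytes ≤ B = 4; zero-pad to 4 bytes: K' = 6e 80 00 00.
K' ⊕ ipad = 58 b6 36 36; K' ⊕ opad = 32 dc 5c 5c.
m1: inner = H(58 b6 36 36 29) = 01 a3; tag = H(32 dc 5c 5c 01 a3) = 026a
m2: inner = H(58 b6 36 36 b9) = 02 33; tag = H(32 dc 5c 5c 02 33) = 01fb ← matches
m3: inner = H(58 b6 36 36 7e) = 01 f8; tag = H(32 dc 5c 5c 01 f8) = 02bf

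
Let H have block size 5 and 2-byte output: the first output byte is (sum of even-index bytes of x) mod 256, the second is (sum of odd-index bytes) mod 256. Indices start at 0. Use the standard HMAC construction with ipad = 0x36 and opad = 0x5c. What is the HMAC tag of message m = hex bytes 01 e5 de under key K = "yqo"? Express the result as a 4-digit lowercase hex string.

Key "yqo" = 79 71 6f is 3 bytes ≤ B = 5; zero-pad to 5 bytes: K' = 79 71 6f 00 00.
K' ⊕ ipad = 4f 47 59 36 36.  K' ⊕ opad = 25 2d 33 5c 5c.
Inner input = (K'⊕ipad) ∥ m = 4f 47 59 36 36 ∥ 01 e5 de.
Inner hash: even-index sum = 451 mod 256 = 195; odd-index sum = 348 mod 256 = 92 → c3 5c.
Outer input = (K'⊕opad) ∥ inner = 25 2d 33 5c 5c ∥ c3 5c.
Outer hash (tag): even-index sum = 272 mod 256 = 16; odd-index sum = 332 mod 256 = 76 → 10 4c.

104c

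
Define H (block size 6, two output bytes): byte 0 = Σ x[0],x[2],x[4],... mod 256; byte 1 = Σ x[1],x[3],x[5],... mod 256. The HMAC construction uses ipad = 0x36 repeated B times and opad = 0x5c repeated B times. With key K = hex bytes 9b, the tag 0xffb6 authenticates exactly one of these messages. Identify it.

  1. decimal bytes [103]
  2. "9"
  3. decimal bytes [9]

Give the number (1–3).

Key hex bytes 9b is 1 byte ≤ B = 6; zero-pad to 6 bytes: K' = 9b 00 00 00 00 00.
K' ⊕ ipad = ad 36 36 36 36 36; K' ⊕ opad = c7 5c 5c 5c 5c 5c.
m1: inner = H(ad 36 36 36 36 36 67) = 80 a2; tag = H(c7 5c 5c 5c 5c 5c 80 a2) = ffb6 ← matches
m2: inner = H(ad 36 36 36 36 36 39) = 52 a2; tag = H(c7 5c 5c 5c 5c 5c 52 a2) = d1b6
m3: inner = H(ad 36 36 36 36 36 09) = 22 a2; tag = H(c7 5c 5c 5c 5c 5c 22 a2) = a1b6

1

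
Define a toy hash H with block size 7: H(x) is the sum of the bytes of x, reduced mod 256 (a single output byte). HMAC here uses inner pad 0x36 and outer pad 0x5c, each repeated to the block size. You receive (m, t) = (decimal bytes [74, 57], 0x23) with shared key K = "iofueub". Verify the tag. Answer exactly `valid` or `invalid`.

valid

Key "iofueub" = 69 6f 66 75 65 75 62 is exactly B = 7 bytes: K' = 69 6f 66 75 65 75 62.
K' ⊕ ipad = 5f 59 50 43 53 43 54; K' ⊕ opad = 35 33 3a 29 39 29 3e.
Inner hash: sum = 95+89+80+67+83+67+84+74+57 = 696; mod 256 = 184 → b8.
Outer hash (recomputed tag): sum = 53+51+58+41+57+41+62+184 = 547; mod 256 = 35 → 23.
Recomputed tag = 23; claimed = 23 → match.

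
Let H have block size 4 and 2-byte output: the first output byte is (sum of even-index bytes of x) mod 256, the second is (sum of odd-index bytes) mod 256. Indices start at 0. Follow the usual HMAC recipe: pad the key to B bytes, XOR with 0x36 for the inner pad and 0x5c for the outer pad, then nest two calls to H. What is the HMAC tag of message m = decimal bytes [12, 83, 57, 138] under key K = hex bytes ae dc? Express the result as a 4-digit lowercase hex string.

Key hex bytes ae dc is 2 bytes ≤ B = 4; zero-pad to 4 bytes: K' = ae dc 00 00.
K' ⊕ ipad = 98 ea 36 36.  K' ⊕ opad = f2 80 5c 5c.
Inner input = (K'⊕ipad) ∥ m = 98 ea 36 36 ∥ 0c 53 39 8a.
Inner hash: even-index sum = 275 mod 256 = 19; odd-index sum = 509 mod 256 = 253 → 13 fd.
Outer input = (K'⊕opad) ∥ inner = f2 80 5c 5c ∥ 13 fd.
Outer hash (tag): even-index sum = 353 mod 256 = 97; odd-index sum = 473 mod 256 = 217 → 61 d9.

61d9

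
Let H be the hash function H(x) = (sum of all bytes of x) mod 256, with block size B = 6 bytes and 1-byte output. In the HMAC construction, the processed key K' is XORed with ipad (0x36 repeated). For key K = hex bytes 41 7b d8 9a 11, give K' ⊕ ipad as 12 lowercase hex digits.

Key hex bytes 41 7b d8 9a 11 is 5 bytes ≤ B = 6; zero-pad to 6 bytes: K' = 41 7b d8 9a 11 00.
XOR each byte with 0x36: 41⊕36=77, 7b⊕36=4d, d8⊕36=ee, 9a⊕36=ac, 11⊕36=27, 00⊕36=36.

774deeac2736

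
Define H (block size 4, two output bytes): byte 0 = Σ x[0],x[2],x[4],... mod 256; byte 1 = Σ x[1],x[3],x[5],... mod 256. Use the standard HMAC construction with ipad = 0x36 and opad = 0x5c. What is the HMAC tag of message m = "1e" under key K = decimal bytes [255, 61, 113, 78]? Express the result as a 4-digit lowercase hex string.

115b

Key decimal bytes [255, 61, 113, 78] = ff 3d 71 4e is exactly B = 4 bytes: K' = ff 3d 71 4e.
K' ⊕ ipad = c9 0b 47 78.  K' ⊕ opad = a3 61 2d 12.
Inner input = (K'⊕ipad) ∥ m = c9 0b 47 78 ∥ 31 65.
Inner hash: even-index sum = 321 mod 256 = 65; odd-index sum = 232 mod 256 = 232 → 41 e8.
Outer input = (K'⊕opad) ∥ inner = a3 61 2d 12 ∥ 41 e8.
Outer hash (tag): even-index sum = 273 mod 256 = 17; odd-index sum = 347 mod 256 = 91 → 11 5b.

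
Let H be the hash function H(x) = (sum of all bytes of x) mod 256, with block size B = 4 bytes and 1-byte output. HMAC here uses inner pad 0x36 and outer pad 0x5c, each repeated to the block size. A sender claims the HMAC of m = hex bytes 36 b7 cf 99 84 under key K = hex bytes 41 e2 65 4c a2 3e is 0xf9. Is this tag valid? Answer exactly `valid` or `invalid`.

valid

Key hex bytes 41 e2 65 4c a2 3e is 6 bytes > B = 4, so hash it first: H(key) = b4, then zero-pad to 4 bytes: K' = b4 00 00 00.
K' ⊕ ipad = 82 36 36 36; K' ⊕ opad = e8 5c 5c 5c.
Inner hash: sum = 130+54+54+54+54+183+207+153+132 = 1021; mod 256 = 253 → fd.
Outer hash (recomputed tag): sum = 232+92+92+92+253 = 761; mod 256 = 249 → f9.
Recomputed tag = f9; claimed = f9 → match.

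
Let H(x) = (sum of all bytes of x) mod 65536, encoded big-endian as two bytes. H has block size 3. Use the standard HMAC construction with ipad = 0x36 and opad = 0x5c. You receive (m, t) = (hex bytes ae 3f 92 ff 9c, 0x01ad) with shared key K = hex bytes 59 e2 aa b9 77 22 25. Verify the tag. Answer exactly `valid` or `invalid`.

Key hex bytes 59 e2 aa b9 77 22 25 is 7 bytes > B = 3, so hash it first: H(key) = 03 5c, then zero-pad to 3 bytes: K' = 03 5c 00.
K' ⊕ ipad = 35 6a 36; K' ⊕ opad = 5f 00 5c.
Inner hash: sum = 53+106+54+174+63+146+255+156 = 1007 → 03 ef.
Outer hash (recomputed tag): sum = 95+0+92+3+239 = 429 → 01 ad.
Recomputed tag = 01ad; claimed = 01ad → match.

valid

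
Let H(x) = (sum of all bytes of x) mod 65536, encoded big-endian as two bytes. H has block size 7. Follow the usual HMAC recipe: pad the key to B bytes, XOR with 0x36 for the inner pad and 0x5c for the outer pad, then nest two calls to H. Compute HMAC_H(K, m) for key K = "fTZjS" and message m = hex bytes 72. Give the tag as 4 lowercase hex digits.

0204

Key "fTZjS" = 66 54 5a 6a 53 is 5 bytes ≤ B = 7; zero-pad to 7 bytes: K' = 66 54 5a 6a 53 00 00.
K' ⊕ ipad = 50 62 6c 5c 65 36 36.  K' ⊕ opad = 3a 08 06 36 0f 5c 5c.
Inner input = (K'⊕ipad) ∥ m = 50 62 6c 5c 65 36 36 ∥ 72.
Inner hash: sum = 80+98+108+92+101+54+54+114 = 701 → 02 bd.
Outer input = (K'⊕opad) ∥ inner = 3a 08 06 36 0f 5c 5c ∥ 02 bd.
Outer hash (tag): sum = 58+8+6+54+15+92+92+2+189 = 516 → 02 04.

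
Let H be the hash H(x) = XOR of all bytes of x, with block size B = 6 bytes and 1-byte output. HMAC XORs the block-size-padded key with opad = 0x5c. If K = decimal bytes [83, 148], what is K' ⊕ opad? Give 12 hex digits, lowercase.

Key decimal bytes [83, 148] = 53 94 is 2 bytes ≤ B = 6; zero-pad to 6 bytes: K' = 53 94 00 00 00 00.
XOR each byte with 0x5c: 53⊕5c=0f, 94⊕5c=c8, 00⊕5c=5c, 00⊕5c=5c, 00⊕5c=5c, 00⊕5c=5c.

0fc85c5c5c5c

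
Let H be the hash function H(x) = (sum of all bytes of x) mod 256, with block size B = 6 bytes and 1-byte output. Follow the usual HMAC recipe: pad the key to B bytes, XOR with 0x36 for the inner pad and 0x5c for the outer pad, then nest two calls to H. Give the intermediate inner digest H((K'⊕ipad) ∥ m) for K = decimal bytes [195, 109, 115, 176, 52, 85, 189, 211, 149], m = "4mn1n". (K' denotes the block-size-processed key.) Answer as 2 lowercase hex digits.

f3

Key decimal bytes [195, 109, 115, 176, 52, 85, 189, 211, 149] = c3 6d 73 b0 34 55 bd d3 95 is 9 bytes > B = 6, so hash it first: H(key) = 01, then zero-pad to 6 bytes: K' = 01 00 00 00 00 00.
K' ⊕ ipad = 37 36 36 36 36 36.
Inner input = 37 36 36 36 36 36 ∥ 34 6d 6e 31 6e.
Inner hash: sum = 55+54+54+54+54+54+52+109+110+49+110 = 755; mod 256 = 243 → f3.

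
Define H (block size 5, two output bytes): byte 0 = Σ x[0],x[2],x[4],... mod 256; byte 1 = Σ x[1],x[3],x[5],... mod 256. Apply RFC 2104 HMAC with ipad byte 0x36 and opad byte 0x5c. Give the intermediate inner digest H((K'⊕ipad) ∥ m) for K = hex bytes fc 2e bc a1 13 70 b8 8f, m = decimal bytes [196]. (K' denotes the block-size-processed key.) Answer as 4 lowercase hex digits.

21f2

Key hex bytes fc 2e bc a1 13 70 b8 8f is 8 bytes > B = 5, so hash it first: H(key) = 83 ce, then zero-pad to 5 bytes: K' = 83 ce 00 00 00.
K' ⊕ ipad = b5 f8 36 36 36.
Inner input = b5 f8 36 36 36 ∥ c4.
Inner hash: even-index sum = 289 mod 256 = 33; odd-index sum = 498 mod 256 = 242 → 21 f2.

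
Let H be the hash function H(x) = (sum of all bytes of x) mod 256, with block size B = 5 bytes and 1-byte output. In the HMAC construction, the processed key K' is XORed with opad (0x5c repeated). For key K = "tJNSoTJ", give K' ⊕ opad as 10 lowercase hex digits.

305c5c5c5c

Key "tJNSoTJ" = 74 4a 4e 53 6f 54 4a is 7 bytes > B = 5, so hash it first: H(key) = 6c, then zero-pad to 5 bytes: K' = 6c 00 00 00 00.
XOR each byte with 0x5c: 6c⊕5c=30, 00⊕5c=5c, 00⊕5c=5c, 00⊕5c=5c, 00⊕5c=5c.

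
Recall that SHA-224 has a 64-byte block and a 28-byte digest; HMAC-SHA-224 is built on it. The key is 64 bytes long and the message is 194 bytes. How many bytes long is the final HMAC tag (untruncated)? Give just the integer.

The tag is one SHA-224 digest: 28 bytes.

28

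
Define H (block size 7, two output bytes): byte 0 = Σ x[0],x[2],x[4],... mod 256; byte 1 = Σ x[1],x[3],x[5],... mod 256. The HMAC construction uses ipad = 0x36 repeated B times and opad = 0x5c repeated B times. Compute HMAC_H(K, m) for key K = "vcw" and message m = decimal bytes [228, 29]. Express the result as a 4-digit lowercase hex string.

Key "vcw" = 76 63 77 is 3 bytes ≤ B = 7; zero-pad to 7 bytes: K' = 76 63 77 00 00 00 00.
K' ⊕ ipad = 40 55 41 36 36 36 36.  K' ⊕ opad = 2a 3f 2b 5c 5c 5c 5c.
Inner input = (K'⊕ipad) ∥ m = 40 55 41 36 36 36 36 ∥ e4 1d.
Inner hash: even-index sum = 266 mod 256 = 10; odd-index sum = 421 mod 256 = 165 → 0a a5.
Outer input = (K'⊕opad) ∥ inner = 2a 3f 2b 5c 5c 5c 5c ∥ 0a a5.
Outer hash (tag): even-index sum = 434 mod 256 = 178; odd-index sum = 257 mod 256 = 1 → b2 01.

b201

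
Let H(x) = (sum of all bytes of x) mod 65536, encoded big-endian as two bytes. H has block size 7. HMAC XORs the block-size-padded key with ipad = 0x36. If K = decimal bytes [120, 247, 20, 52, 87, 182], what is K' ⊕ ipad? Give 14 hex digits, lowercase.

Key decimal bytes [120, 247, 20, 52, 87, 182] = 78 f7 14 34 57 b6 is 6 bytes ≤ B = 7; zero-pad to 7 bytes: K' = 78 f7 14 34 57 b6 00.
XOR each byte with 0x36: 78⊕36=4e, f7⊕36=c1, 14⊕36=22, 34⊕36=02, 57⊕36=61, b6⊕36=80, 00⊕36=36.

4ec12202618036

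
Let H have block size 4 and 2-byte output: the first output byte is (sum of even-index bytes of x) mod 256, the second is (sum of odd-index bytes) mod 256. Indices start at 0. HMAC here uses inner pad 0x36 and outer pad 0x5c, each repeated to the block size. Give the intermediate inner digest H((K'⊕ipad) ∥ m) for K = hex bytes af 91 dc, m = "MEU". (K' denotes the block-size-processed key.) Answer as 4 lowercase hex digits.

2522

Key hex bytes af 91 dc is 3 bytes ≤ B = 4; zero-pad to 4 bytes: K' = af 91 dc 00.
K' ⊕ ipad = 99 a7 ea 36.
Inner input = 99 a7 ea 36 ∥ 4d 45 55.
Inner hash: even-index sum = 549 mod 256 = 37; odd-index sum = 290 mod 256 = 34 → 25 22.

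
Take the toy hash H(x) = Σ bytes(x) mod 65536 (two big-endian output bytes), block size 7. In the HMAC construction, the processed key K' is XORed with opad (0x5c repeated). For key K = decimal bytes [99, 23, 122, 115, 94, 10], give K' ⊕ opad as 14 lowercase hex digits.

3f4b262f02565c

Key decimal bytes [99, 23, 122, 115, 94, 10] = 63 17 7a 73 5e 0a is 6 bytes ≤ B = 7; zero-pad to 7 bytes: K' = 63 17 7a 73 5e 0a 00.
XOR each byte with 0x5c: 63⊕5c=3f, 17⊕5c=4b, 7a⊕5c=26, 73⊕5c=2f, 5e⊕5c=02, 0a⊕5c=56, 00⊕5c=5c.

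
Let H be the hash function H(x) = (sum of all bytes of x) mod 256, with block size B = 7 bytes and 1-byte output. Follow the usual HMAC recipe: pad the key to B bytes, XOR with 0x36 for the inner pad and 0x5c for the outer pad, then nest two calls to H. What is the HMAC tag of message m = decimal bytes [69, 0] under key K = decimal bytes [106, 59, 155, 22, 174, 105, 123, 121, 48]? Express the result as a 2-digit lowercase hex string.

25

Key decimal bytes [106, 59, 155, 22, 174, 105, 123, 121, 48] = 6a 3b 9b 16 ae 69 7b 79 30 is 9 bytes > B = 7, so hash it first: H(key) = 91, then zero-pad to 7 bytes: K' = 91 00 00 00 00 00 00.
K' ⊕ ipad = a7 36 36 36 36 36 36.  K' ⊕ opad = cd 5c 5c 5c 5c 5c 5c.
Inner input = (K'⊕ipad) ∥ m = a7 36 36 36 36 36 36 ∥ 45 00.
Inner hash: sum = 167+54+54+54+54+54+54+69+0 = 560; mod 256 = 48 → 30.
Outer input = (K'⊕opad) ∥ inner = cd 5c 5c 5c 5c 5c 5c ∥ 30.
Outer hash (tag): sum = 205+92+92+92+92+92+92+48 = 805; mod 256 = 37 → 25.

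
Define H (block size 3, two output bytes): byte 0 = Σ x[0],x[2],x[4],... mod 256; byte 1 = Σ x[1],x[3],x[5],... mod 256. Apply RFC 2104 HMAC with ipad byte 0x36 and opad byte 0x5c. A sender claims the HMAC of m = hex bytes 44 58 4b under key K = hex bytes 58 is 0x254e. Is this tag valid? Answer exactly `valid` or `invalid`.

Key hex bytes 58 is 1 byte ≤ B = 3; zero-pad to 3 bytes: K' = 58 00 00.
K' ⊕ ipad = 6e 36 36; K' ⊕ opad = 04 5c 5c.
Inner hash: even-index sum = 252 mod 256 = 252; odd-index sum = 197 mod 256 = 197 → fc c5.
Outer hash (recomputed tag): even-index sum = 293 mod 256 = 37; odd-index sum = 344 mod 256 = 88 → 25 58.
Recomputed tag = 2558; claimed = 254e → mismatch.

invalid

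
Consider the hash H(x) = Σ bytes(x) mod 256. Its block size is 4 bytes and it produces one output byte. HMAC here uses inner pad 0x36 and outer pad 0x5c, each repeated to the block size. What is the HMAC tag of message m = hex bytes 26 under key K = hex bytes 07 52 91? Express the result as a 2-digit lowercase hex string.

Key hex bytes 07 52 91 is 3 bytes ≤ B = 4; zero-pad to 4 bytes: K' = 07 52 91 00.
K' ⊕ ipad = 31 64 a7 36.  K' ⊕ opad = 5b 0e cd 5c.
Inner input = (K'⊕ipad) ∥ m = 31 64 a7 36 ∥ 26.
Inner hash: sum = 49+100+167+54+38 = 408; mod 256 = 152 → 98.
Outer input = (K'⊕opad) ∥ inner = 5b 0e cd 5c ∥ 98.
Outer hash (tag): sum = 91+14+205+92+152 = 554; mod 256 = 42 → 2a.

2a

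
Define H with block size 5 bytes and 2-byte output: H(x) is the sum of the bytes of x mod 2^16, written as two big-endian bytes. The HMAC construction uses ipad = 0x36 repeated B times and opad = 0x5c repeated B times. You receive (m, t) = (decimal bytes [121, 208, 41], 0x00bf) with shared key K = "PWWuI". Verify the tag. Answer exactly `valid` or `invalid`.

valid

Key "PWWuI" = 50 57 57 75 49 is exactly B = 5 bytes: K' = 50 57 57 75 49.
K' ⊕ ipad = 66 61 61 43 7f; K' ⊕ opad = 0c 0b 0b 29 15.
Inner hash: sum = 102+97+97+67+127+121+208+41 = 860 → 03 5c.
Outer hash (recomputed tag): sum = 12+11+11+41+21+3+92 = 191 → 00 bf.
Recomputed tag = 00bf; claimed = 00bf → match.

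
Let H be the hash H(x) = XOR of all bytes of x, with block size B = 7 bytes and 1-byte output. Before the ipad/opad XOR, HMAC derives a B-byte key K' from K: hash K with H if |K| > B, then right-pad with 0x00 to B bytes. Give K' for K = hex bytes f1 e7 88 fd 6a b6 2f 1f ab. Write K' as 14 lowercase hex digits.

|K| = 9 > B = 7, so first hash the key.
H(K): XOR f1⊕e7⊕88⊕fd⊕6a⊕b6⊕2f⊕1f⊕ab = 24.
Zero-pad H(K) = 24 to 7 bytes: K' = 24 00 00 00 00 00 00.

24000000000000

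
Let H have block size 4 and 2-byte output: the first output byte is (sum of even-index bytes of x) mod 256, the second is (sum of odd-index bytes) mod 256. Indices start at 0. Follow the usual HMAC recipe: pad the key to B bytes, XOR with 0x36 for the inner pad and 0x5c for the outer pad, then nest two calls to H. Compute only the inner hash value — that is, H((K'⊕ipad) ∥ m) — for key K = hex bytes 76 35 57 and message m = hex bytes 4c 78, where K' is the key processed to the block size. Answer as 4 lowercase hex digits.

Key hex bytes 76 35 57 is 3 bytes ≤ B = 4; zero-pad to 4 bytes: K' = 76 35 57 00.
K' ⊕ ipad = 40 03 61 36.
Inner input = 40 03 61 36 ∥ 4c 78.
Inner hash: even-index sum = 237 mod 256 = 237; odd-index sum = 177 mod 256 = 177 → ed b1.

edb1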